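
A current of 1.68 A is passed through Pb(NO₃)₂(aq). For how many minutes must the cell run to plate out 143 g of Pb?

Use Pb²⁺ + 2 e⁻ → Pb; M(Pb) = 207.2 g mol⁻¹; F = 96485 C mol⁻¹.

n(Pb) = m/M = 143 / 207.2 = 0.6902 mol.
Each Pb atom requires 2 electrons, so n(e⁻) = 2 × 0.6902 = 1.380 mol.
Q = n(e⁻)·F = 1.380 × 96485 = 133200 C.
t = Q/I = 133200 / 1.680 A = 79270 s = 1320 min.

1320 min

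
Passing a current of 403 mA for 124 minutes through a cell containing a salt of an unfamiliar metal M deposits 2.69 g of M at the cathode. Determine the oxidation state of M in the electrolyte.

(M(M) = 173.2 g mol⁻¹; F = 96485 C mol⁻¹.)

+2

Q = I·t = 0.4030 A × 7440.0 s = 2998 C, so n(e⁻) = 2998/96485 = 0.03108 mol.
n(M) deposited = 2.69 / 173.2 = 0.01553 mol.
Electrons per atom = n(e⁻)/n(M) = 0.03108 / 0.01553 = 2.00 ≈ 2, so the ion is M²⁺.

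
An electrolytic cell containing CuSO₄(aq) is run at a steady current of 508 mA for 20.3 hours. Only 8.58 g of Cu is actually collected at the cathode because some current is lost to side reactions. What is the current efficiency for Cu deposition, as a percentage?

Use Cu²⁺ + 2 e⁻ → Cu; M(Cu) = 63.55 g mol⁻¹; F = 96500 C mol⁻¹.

Q = I·t = 0.5080 × 73080 = 37120 C; n(e⁻) = 37120/96500 = 0.3847 mol.
Theoretical n(Cu) = n(e⁻)/2 = 0.1924 mol, i.e. m_theo = 0.1924 × 63.55 = 12.22 g.
Efficiency = m_actual / m_theo = 8.58 / 12.22 = 70.2 %.

70.2 %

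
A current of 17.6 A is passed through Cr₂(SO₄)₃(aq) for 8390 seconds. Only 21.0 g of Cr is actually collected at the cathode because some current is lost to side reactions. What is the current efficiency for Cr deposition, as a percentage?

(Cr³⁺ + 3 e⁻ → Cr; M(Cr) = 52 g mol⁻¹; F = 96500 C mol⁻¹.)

Q = I·t = 17.60 × 8390.0 = 147700 C; n(e⁻) = 147700/96500 = 1.530 mol.
Theoretical n(Cr) = n(e⁻)/3 = 0.5101 mol, i.e. m_theo = 0.5101 × 52 = 26.52 g.
Efficiency = m_actual / m_theo = 21.0 / 26.52 = 79.2 %.

79.2 %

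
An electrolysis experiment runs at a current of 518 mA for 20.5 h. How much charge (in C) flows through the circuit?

38200 C

Q = I·t = 0.5180 A × 73800 s = 38200 C.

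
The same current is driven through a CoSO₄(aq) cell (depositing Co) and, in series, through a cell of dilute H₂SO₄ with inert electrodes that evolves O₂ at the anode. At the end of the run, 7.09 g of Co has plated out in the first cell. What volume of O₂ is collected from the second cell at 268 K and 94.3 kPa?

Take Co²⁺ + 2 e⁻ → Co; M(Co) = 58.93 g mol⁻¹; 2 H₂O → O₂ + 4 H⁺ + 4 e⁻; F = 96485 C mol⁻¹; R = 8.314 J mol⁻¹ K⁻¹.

n(Co) = 7.09 / 58.93 = 0.1203 mol, so n(e⁻) = 2 × 0.1203 = 0.2406 mol.
The cells are in series, so the same 0.2406 mol of electrons passes through the second cell.
2 H₂O → O₂ + 4 H⁺ + 4 e⁻ — 4 mol e⁻ per mol O₂, so n(O₂) = 0.2406/4 = 0.06016 mol.
V = nRT/P = (0.06016 × 8.314 × 268) / (94.3 × 10³) = 0.00142 m³ = 1.42 L.

1.42 L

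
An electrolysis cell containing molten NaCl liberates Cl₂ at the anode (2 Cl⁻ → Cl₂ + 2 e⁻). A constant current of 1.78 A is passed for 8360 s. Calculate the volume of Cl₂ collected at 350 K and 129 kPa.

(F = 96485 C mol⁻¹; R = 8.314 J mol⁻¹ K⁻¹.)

1.74 L

Q = I·t = 1.780 A × 8360.0 s = 14880 C.
n(e⁻) = Q/F = 14880 / 96485 = 0.1542 mol.
2 electrons are transferred per Cl₂ molecule, so n(Cl₂) = 0.1542 / 2 = 0.07711 mol.
V = nRT/P = (0.07711 × 8.314 × 350) / (129 × 10³ Pa) = 0.00174 m³ = 1.74 L.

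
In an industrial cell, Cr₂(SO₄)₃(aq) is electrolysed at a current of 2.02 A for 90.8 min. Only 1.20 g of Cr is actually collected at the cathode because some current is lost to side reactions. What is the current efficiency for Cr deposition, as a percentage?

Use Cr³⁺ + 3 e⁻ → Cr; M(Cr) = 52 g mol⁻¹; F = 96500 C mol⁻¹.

Q = I·t = 2.020 × 5448.0 = 11000 C; n(e⁻) = 11000/96500 = 0.1140 mol.
Theoretical n(Cr) = n(e⁻)/3 = 0.03801 mol, i.e. m_theo = 0.03801 × 52 = 1.977 g.
Efficiency = m_actual / m_theo = 1.20 / 1.977 = 60.7 %.

60.7 %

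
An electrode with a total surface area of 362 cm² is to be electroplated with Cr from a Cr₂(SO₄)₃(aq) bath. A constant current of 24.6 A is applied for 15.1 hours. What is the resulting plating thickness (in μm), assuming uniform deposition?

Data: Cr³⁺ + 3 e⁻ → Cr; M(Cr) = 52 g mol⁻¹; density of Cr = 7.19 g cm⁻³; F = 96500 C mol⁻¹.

923 μm

Q = I·t = 24.60 × 54360 = 1337000 C; n(e⁻) = 13.86 mol.
n(Cr) = n(e⁻)/3 = 4.619 mol, so m = 4.619 × 52 = 240.2 g.
Volume = m/ρ = 240.2 / 7.19 = 33.41 cm³.
Thickness = V/A = 33.41 / 362 = 0.0923 cm = 923 μm.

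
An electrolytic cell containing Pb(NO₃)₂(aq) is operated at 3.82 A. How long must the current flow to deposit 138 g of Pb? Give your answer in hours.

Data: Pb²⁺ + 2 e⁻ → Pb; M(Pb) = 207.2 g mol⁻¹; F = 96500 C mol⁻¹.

9.35 h

n(Pb) = m/M = 138 / 207.2 = 0.6660 mol.
Each Pb atom requires 2 electrons, so n(e⁻) = 2 × 0.6660 = 1.332 mol.
Q = n(e⁻)·F = 1.332 × 96500 = 128500 C.
t = Q/I = 128500 / 3.820 A = 33650 s = 9.35 h.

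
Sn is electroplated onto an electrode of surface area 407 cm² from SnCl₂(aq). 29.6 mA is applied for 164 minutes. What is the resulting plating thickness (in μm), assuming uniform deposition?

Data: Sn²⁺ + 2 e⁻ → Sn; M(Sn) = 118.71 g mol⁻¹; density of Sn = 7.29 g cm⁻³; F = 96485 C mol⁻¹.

Q = I·t = 0.02960 × 9840.0 = 291.3 C; n(e⁻) = 0.003019 mol.
n(Sn) = n(e⁻)/2 = 0.001509 mol, so m = 0.001509 × 118.71 = 0.1792 g.
Volume = m/ρ = 0.1792 / 7.29 = 0.02458 cm³.
Thickness = V/A = 0.02458 / 407 = 6.04 × 10⁻⁵ cm = 0.604 μm.

0.604 μm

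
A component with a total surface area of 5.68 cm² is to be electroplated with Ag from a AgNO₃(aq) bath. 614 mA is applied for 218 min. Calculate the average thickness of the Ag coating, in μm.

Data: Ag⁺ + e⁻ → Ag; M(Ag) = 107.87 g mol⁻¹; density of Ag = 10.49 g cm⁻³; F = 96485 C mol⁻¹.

Q = I·t = 0.6140 × 13080 = 8031 C; n(e⁻) = 0.08324 mol.
n(Ag) = n(e⁻)/1 = 0.08324 mol, so m = 0.08324 × 107.87 = 8.979 g.
Volume = m/ρ = 8.979 / 10.49 = 0.8559 cm³.
Thickness = V/A = 0.8559 / 5.68 = 0.151 cm = 1510 μm.

1510 μm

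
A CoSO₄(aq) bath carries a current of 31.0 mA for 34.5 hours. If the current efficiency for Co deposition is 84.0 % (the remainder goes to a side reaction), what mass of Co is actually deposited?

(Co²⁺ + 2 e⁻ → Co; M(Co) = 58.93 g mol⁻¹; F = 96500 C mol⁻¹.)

0.988 g

Q = I·t = 0.03100 × 124200 = 3850 C.
n(e⁻) = 3850/96500 = 0.03990 mol; theoretically n(Co) = 0.03990/2 = 0.01995 mol, m_theo = 1.176 g.
At 84.0 % efficiency, m_actual = 0.840 × 1.176 = 0.988 g.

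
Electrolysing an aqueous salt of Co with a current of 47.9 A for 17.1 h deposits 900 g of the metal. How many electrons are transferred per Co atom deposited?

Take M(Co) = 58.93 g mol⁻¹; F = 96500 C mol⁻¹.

Q = I·t = 47.90 A × 61560 s = 2949000 C, so n(e⁻) = 2949000/96500 = 30.56 mol.
n(Co) deposited = 900 / 58.93 = 15.27 mol.
Electrons per atom = n(e⁻)/n(Co) = 30.56 / 15.27 = 2.00 ≈ 2, so the ion is Co²⁺.

2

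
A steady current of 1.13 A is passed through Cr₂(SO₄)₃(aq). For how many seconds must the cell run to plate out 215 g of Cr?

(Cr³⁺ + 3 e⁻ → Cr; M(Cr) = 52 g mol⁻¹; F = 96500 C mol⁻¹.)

n(Cr) = m/M = 215 / 52 = 4.135 mol.
Each Cr atom requires 3 electrons, so n(e⁻) = 3 × 4.135 = 12.40 mol.
Q = n(e⁻)·F = 12.40 × 96500 = 1197000 C.
t = Q/I = 1197000 / 1.130 A = 1059000 s.

1.06 × 10⁶ s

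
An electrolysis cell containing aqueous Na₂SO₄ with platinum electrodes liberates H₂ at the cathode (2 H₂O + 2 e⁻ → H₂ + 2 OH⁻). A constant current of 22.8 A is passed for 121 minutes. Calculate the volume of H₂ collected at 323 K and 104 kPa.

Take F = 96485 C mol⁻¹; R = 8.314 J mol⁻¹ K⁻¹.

22.1 L

Q = I·t = 22.80 A × 7260.0 s = 165500 C.
n(e⁻) = Q/F = 165500 / 96485 = 1.716 mol.
2 electrons are transferred per H₂ molecule, so n(H₂) = 1.716 / 2 = 0.8578 mol.
V = nRT/P = (0.8578 × 8.314 × 323) / (104 × 10³ Pa) = 0.0221 m³ = 22.1 L.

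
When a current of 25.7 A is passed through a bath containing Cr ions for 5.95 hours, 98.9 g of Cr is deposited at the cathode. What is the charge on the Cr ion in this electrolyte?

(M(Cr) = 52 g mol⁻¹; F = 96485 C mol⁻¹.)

+3

Q = I·t = 25.70 A × 21420 s = 550500 C, so n(e⁻) = 550500/96485 = 5.705 mol.
n(Cr) deposited = 98.9 / 52 = 1.902 mol.
Electrons per atom = n(e⁻)/n(Cr) = 5.705 / 1.902 = 3.00 ≈ 3, so the ion is Cr³⁺.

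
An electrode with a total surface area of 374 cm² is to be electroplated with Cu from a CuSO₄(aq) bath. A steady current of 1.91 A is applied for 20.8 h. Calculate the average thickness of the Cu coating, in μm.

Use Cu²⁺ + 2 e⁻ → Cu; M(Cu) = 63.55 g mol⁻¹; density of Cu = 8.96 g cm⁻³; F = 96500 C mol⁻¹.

Q = I·t = 1.910 × 74880 = 143000 C; n(e⁻) = 1.482 mol.
n(Cu) = n(e⁻)/2 = 0.7410 mol, so m = 0.7410 × 63.55 = 47.09 g.
Volume = m/ρ = 47.09 / 8.96 = 5.256 cm³.
Thickness = V/A = 5.256 / 374 = 0.0141 cm = 141 μm.

141 μm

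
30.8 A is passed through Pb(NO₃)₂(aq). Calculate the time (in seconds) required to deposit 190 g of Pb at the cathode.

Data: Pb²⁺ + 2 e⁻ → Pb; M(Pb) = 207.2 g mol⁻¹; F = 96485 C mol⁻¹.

5750 s

n(Pb) = m/M = 190 / 207.2 = 0.9170 mol.
Each Pb atom requires 2 electrons, so n(e⁻) = 2 × 0.9170 = 1.834 mol.
Q = n(e⁻)·F = 1.834 × 96485 = 177000 C.
t = Q/I = 177000 / 30.80 A = 5745 s.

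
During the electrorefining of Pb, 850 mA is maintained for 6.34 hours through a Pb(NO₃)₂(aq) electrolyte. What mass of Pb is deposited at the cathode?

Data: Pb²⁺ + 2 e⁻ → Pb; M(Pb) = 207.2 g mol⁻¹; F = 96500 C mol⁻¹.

20.8 g

Q = I·t = 0.8500 A × 22824 s = 19400 C.
n(e⁻) = Q/F = 19400 / 96500 = 0.2010 mol.
Pb²⁺ + 2 e⁻ → Pb, so n(Pb) = n(e⁻)/2 = 0.1005 mol.
m = n·M = 0.1005 × 207.2 = 20.8 g.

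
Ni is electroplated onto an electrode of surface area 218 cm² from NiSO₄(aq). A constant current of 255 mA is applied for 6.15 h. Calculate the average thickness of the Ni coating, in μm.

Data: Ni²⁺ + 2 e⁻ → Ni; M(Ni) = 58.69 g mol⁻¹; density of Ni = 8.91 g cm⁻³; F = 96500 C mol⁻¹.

8.84 μm

Q = I·t = 0.2550 × 22140 = 5646 C; n(e⁻) = 0.05850 mol.
n(Ni) = n(e⁻)/2 = 0.02925 mol, so m = 0.02925 × 58.69 = 1.717 g.
Volume = m/ρ = 1.717 / 8.91 = 0.1927 cm³.
Thickness = V/A = 0.1927 / 218 = 8.84 × 10⁻⁴ cm = 8.84 μm.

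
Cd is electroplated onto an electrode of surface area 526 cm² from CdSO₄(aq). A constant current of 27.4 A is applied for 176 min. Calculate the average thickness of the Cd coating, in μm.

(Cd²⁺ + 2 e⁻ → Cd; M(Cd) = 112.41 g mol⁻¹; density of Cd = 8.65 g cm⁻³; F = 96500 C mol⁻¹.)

Q = I·t = 27.40 × 10560 = 289300 C; n(e⁻) = 2.998 mol.
n(Cd) = n(e⁻)/2 = 1.499 mol, so m = 1.499 × 112.41 = 168.5 g.
Volume = m/ρ = 168.5 / 8.65 = 19.48 cm³.
Thickness = V/A = 19.48 / 526 = 0.0370 cm = 370 μm.

370 μm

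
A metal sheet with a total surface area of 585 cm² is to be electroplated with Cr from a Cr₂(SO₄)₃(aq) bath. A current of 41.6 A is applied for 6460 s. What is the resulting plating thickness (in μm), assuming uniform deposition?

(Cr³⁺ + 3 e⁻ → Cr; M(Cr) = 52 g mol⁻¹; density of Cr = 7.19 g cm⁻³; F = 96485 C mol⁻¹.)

Q = I·t = 41.60 × 6460.0 = 268700 C; n(e⁻) = 2.785 mol.
n(Cr) = n(e⁻)/3 = 0.9284 mol, so m = 0.9284 × 52 = 48.28 g.
Volume = m/ρ = 48.28 / 7.19 = 6.715 cm³.
Thickness = V/A = 6.715 / 585 = 0.0115 cm = 115 μm.

115 μm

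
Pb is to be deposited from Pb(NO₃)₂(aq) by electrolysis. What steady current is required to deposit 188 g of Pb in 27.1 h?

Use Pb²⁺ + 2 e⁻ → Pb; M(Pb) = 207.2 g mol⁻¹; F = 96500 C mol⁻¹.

n(Pb) = 188 / 207.2 = 0.9073 mol.
n(e⁻) = 2 × 0.9073 = 1.815 mol.
Q = n(e⁻)·F = 1.815 × 96500 = 175100 C.
I = Q/t = 175100 / 97560 s = 1.79 A.

1.79 A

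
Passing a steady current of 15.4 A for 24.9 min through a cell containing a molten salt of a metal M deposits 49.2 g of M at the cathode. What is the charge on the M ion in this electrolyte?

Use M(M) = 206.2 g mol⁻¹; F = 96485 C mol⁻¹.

Q = I·t = 15.40 A × 1494.0 s = 23010 C, so n(e⁻) = 23010/96485 = 0.2385 mol.
n(M) deposited = 49.2 / 206.2 = 0.2386 mol.
Electrons per atom = n(e⁻)/n(M) = 0.2385 / 0.2386 = 0.999 ≈ 1, so the ion is M⁺.

+1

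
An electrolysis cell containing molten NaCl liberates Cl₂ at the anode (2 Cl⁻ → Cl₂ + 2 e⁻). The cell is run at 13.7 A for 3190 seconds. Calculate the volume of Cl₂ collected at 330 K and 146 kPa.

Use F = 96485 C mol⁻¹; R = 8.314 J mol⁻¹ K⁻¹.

Q = I·t = 13.70 A × 3190.0 s = 43700 C.
n(e⁻) = Q/F = 43700 / 96485 = 0.4530 mol.
2 electrons are transferred per Cl₂ molecule, so n(Cl₂) = 0.4530 / 2 = 0.2265 mol.
V = nRT/P = (0.2265 × 8.314 × 330) / (146 × 10³ Pa) = 0.00426 m³ = 4.26 L.

4.26 L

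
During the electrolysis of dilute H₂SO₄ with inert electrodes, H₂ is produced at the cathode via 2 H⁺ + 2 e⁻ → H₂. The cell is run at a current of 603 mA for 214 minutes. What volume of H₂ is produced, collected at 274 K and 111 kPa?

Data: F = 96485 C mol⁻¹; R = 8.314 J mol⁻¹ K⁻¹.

Q = I·t = 0.6030 A × 12840 s = 7743 C.
n(e⁻) = Q/F = 7743 / 96485 = 0.08025 mol.
2 electrons are transferred per H₂ molecule, so n(H₂) = 0.08025 / 2 = 0.04012 mol.
V = nRT/P = (0.04012 × 8.314 × 274) / (111 × 10³ Pa) = 8.23 × 10⁻⁴ m³ = 0.823 L.

0.823 L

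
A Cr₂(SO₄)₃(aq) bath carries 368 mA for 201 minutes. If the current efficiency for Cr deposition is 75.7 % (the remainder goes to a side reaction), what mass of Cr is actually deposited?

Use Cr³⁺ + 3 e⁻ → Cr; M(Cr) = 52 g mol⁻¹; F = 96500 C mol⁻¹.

0.603 g

Q = I·t = 0.3680 × 12060 = 4438 C.
n(e⁻) = 4438/96500 = 0.04599 mol; theoretically n(Cr) = 0.04599/3 = 0.01533 mol, m_theo = 0.7972 g.
At 75.7 % efficiency, m_actual = 0.757 × 0.7972 = 0.603 g.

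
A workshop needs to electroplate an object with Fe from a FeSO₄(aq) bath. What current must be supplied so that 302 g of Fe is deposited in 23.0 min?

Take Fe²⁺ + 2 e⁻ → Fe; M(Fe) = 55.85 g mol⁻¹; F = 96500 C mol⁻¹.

n(Fe) = 302 / 55.85 = 5.407 mol.
n(e⁻) = 2 × 5.407 = 10.81 mol.
Q = n(e⁻)·F = 10.81 × 96500 = 1044000 C.
I = Q/t = 1044000 / 1380.0 s = 756 A.

756 A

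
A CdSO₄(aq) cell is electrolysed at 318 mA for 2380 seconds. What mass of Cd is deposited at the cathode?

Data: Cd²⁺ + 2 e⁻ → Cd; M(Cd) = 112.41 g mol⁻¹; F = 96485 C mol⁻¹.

Q = I·t = 0.3180 A × 2380.0 s = 756.8 C.
n(e⁻) = Q/F = 756.8 / 96485 = 0.007844 mol.
Cd²⁺ + 2 e⁻ → Cd, so n(Cd) = n(e⁻)/2 = 0.003922 mol.
m = n·M = 0.003922 × 112.41 = 0.441 g.

0.441 g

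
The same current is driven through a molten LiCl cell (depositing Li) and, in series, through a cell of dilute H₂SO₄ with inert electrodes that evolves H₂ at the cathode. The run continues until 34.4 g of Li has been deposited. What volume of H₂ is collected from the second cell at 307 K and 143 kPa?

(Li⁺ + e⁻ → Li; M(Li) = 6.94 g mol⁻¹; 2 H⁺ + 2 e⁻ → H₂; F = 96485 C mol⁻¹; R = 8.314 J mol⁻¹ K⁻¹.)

44.2 L

n(Li) = 34.4 / 6.94 = 4.957 mol, so n(e⁻) = 1 × 4.957 = 4.957 mol.
The cells are in series, so the same 4.957 mol of electrons passes through the second cell.
2 H⁺ + 2 e⁻ → H₂ — 2 mol e⁻ per mol H₂, so n(H₂) = 4.957/2 = 2.478 mol.
V = nRT/P = (2.478 × 8.314 × 307) / (143 × 10³) = 0.0442 m³ = 44.2 L.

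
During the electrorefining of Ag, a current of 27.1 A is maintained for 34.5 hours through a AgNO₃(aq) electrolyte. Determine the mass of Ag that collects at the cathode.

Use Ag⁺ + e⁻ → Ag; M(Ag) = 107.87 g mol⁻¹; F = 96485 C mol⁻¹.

3760 g

Q = I·t = 27.10 A × 124200 s = 3366000 C.
n(e⁻) = Q/F = 3366000 / 96485 = 34.88 mol.
Ag⁺ + e⁻ → Ag, so n(Ag) = n(e⁻)/1 = 34.88 mol.
m = n·M = 34.88 × 107.87 = 3760 g.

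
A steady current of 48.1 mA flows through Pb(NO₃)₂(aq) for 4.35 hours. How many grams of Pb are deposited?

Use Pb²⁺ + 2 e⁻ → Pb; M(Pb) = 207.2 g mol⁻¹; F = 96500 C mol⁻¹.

0.809 g

Q = I·t = 0.04810 A × 15660 s = 753.2 C.
n(e⁻) = Q/F = 753.2 / 96500 = 0.007806 mol.
Pb²⁺ + 2 e⁻ → Pb, so n(Pb) = n(e⁻)/2 = 0.003903 mol.
m = n·M = 0.003903 × 207.2 = 0.809 g.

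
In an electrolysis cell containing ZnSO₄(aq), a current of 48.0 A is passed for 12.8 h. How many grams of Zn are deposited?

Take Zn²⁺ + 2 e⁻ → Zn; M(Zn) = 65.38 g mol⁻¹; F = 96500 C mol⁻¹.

Q = I·t = 48.00 A × 46080 s = 2212000 C.
n(e⁻) = Q/F = 2212000 / 96500 = 22.92 mol.
Zn²⁺ + 2 e⁻ → Zn, so n(Zn) = n(e⁻)/2 = 11.46 mol.
m = n·M = 11.46 × 65.38 = 749 g.

749 g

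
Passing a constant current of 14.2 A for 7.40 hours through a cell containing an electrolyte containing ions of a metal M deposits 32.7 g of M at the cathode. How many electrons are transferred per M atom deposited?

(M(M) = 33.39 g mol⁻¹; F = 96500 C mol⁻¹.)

Q = I·t = 14.20 A × 26640 s = 378300 C, so n(e⁻) = 378300/96500 = 3.920 mol.
n(M) deposited = 32.7 / 33.39 = 0.9793 mol.
Electrons per atom = n(e⁻)/n(M) = 3.920 / 0.9793 = 4.00 ≈ 4, so the ion is M⁴⁺.

4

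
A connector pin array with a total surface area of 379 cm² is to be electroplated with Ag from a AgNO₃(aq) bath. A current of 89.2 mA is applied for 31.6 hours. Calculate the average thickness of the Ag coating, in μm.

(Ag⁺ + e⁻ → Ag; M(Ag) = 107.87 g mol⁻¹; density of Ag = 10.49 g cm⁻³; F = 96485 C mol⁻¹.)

Q = I·t = 0.08920 × 113760 = 10150 C; n(e⁻) = 0.1052 mol.
n(Ag) = n(e⁻)/1 = 0.1052 mol, so m = 0.1052 × 107.87 = 11.34 g.
Volume = m/ρ = 11.34 / 10.49 = 1.081 cm³.
Thickness = V/A = 1.081 / 379 = 0.00285 cm = 28.5 μm.

28.5 μm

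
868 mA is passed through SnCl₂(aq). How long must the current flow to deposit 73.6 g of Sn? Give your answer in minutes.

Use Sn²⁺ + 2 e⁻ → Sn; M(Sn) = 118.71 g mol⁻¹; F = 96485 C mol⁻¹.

n(Sn) = m/M = 73.6 / 118.71 = 0.6200 mol.
Each Sn atom requires 2 electrons, so n(e⁻) = 2 × 0.6200 = 1.240 mol.
Q = n(e⁻)·F = 1.240 × 96485 = 119600 C.
t = Q/I = 119600 / 0.8680 A = 137800 s = 2300 min.

2300 min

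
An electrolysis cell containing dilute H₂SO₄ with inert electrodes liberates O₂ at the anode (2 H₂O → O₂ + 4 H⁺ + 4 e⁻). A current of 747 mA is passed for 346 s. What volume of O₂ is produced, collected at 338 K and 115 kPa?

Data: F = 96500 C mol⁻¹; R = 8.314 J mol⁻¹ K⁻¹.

Q = I·t = 0.7470 A × 346.00 s = 258.5 C.
n(e⁻) = Q/F = 258.5 / 96500 = 0.002678 mol.
4 electrons are transferred per O₂ molecule, so n(O₂) = 0.002678 / 4 = 0.0006696 mol.
V = nRT/P = (0.0006696 × 8.314 × 338) / (115 × 10³ Pa) = 1.64 × 10⁻⁵ m³ = 0.0164 L.

0.0164 L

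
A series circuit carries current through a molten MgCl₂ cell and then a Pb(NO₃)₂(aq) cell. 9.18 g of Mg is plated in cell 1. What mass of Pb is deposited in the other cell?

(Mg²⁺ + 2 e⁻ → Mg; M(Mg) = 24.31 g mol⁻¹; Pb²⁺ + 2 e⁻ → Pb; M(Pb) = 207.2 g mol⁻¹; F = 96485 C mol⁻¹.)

n(Mg) = 9.18 / 24.31 = 0.3776 mol.
Since Mg²⁺ + 2 e⁻ → Mg, n(e⁻) passed = 2 × 0.3776 = 0.7552 mol.
Cells in series carry the same charge, so the same 0.7552 mol of electrons passes through cell 2.
Pb²⁺ + 2 e⁻ → Pb, so n(Pb) = 0.7552 / 2 = 0.3776 mol.
m(Pb) = 0.3776 × 207.2 = 78.2 g.

78.2 g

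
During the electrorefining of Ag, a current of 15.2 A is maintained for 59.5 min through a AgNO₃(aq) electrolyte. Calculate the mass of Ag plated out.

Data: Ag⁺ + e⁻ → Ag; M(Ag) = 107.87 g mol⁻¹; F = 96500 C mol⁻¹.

Q = I·t = 15.20 A × 3570.0 s = 54260 C.
n(e⁻) = Q/F = 54260 / 96500 = 0.5623 mol.
Ag⁺ + e⁻ → Ag, so n(Ag) = n(e⁻)/1 = 0.5623 mol.
m = n·M = 0.5623 × 107.87 = 60.7 g.

60.7 g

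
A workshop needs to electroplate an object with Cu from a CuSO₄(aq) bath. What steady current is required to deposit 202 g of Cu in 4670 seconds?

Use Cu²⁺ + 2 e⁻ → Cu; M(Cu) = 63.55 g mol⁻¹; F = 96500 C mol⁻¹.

n(Cu) = 202 / 63.55 = 3.179 mol.
n(e⁻) = 2 × 3.179 = 6.357 mol.
Q = n(e⁻)·F = 6.357 × 96500 = 613500 C.
I = Q/t = 613500 / 4670.0 s = 131 A.

131 A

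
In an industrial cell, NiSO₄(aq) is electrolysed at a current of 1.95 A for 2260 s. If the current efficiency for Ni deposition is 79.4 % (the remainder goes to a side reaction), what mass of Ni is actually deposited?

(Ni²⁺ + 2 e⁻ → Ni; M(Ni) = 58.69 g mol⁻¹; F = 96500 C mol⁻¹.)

1.06 g

Q = I·t = 1.950 × 2260.0 = 4407 C.
n(e⁻) = 4407/96500 = 0.04567 mol; theoretically n(Ni) = 0.04567/2 = 0.02283 mol, m_theo = 1.340 g.
At 79.4 % efficiency, m_actual = 0.794 × 1.340 = 1.06 g.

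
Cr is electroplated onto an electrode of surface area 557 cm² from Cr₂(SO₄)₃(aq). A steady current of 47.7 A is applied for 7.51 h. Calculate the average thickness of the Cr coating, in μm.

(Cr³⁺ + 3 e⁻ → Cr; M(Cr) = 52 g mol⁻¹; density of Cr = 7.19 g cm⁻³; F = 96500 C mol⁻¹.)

578 μm

Q = I·t = 47.70 × 27036 = 1290000 C; n(e⁻) = 13.36 mol.
n(Cr) = n(e⁻)/3 = 4.455 mol, so m = 4.455 × 52 = 231.6 g.
Volume = m/ρ = 231.6 / 7.19 = 32.22 cm³.
Thickness = V/A = 32.22 / 557 = 0.0578 cm = 578 μm.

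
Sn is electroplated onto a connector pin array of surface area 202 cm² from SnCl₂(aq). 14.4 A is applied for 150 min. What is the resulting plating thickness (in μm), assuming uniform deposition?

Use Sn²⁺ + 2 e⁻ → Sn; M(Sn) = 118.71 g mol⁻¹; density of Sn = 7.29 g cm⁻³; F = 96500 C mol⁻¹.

541 μm

Q = I·t = 14.40 × 9000.0 = 129600 C; n(e⁻) = 1.343 mol.
n(Sn) = n(e⁻)/2 = 0.6715 mol, so m = 0.6715 × 118.71 = 79.71 g.
Volume = m/ρ = 79.71 / 7.29 = 10.93 cm³.
Thickness = V/A = 10.93 / 202 = 0.0541 cm = 541 μm.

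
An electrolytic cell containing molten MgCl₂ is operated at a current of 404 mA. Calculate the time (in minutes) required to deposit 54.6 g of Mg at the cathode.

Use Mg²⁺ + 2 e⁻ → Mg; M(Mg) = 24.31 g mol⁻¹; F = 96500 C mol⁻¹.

17900 min

n(Mg) = m/M = 54.6 / 24.31 = 2.246 mol.
Each Mg atom requires 2 electrons, so n(e⁻) = 2 × 2.246 = 4.492 mol.
Q = n(e⁻)·F = 4.492 × 96500 = 433500 C.
t = Q/I = 433500 / 0.4040 A = 1073000 s = 17900 min.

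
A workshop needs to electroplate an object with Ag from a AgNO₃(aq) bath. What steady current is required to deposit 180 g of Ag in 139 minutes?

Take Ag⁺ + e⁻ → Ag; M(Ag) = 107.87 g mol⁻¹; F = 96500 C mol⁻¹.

n(Ag) = 180 / 107.87 = 1.669 mol.
n(e⁻) = 1 × 1.669 = 1.669 mol.
Q = n(e⁻)·F = 1.669 × 96500 = 161000 C.
I = Q/t = 161000 / 8340.0 s = 19.3 A.

19.3 A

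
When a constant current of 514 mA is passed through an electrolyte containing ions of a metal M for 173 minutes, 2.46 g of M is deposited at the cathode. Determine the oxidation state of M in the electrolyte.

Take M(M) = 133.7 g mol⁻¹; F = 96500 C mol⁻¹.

+3

Q = I·t = 0.5140 A × 10380 s = 5335 C, so n(e⁻) = 5335/96500 = 0.05529 mol.
n(M) deposited = 2.46 / 133.7 = 0.01840 mol.
Electrons per atom = n(e⁻)/n(M) = 0.05529 / 0.01840 = 3.00 ≈ 3, so the ion is M³⁺.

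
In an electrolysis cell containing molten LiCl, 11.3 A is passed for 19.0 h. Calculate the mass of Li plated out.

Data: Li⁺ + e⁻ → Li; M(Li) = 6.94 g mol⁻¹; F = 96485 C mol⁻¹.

Q = I·t = 11.30 A × 68400 s = 772900 C.
n(e⁻) = Q/F = 772900 / 96485 = 8.011 mol.
Li⁺ + e⁻ → Li, so n(Li) = n(e⁻)/1 = 8.011 mol.
m = n·M = 8.011 × 6.94 = 55.6 g.

55.6 g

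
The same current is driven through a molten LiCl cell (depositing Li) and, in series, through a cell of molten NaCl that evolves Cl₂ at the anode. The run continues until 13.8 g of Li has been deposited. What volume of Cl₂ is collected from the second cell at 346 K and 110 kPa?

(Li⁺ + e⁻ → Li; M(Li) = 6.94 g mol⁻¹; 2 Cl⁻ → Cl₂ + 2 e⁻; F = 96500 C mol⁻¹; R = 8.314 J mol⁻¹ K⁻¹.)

26.0 L

n(Li) = 13.8 / 6.94 = 1.988 mol, so n(e⁻) = 1 × 1.988 = 1.988 mol.
The cells are in series, so the same 1.988 mol of electrons passes through the second cell.
2 Cl⁻ → Cl₂ + 2 e⁻ — 2 mol e⁻ per mol Cl₂, so n(Cl₂) = 1.988/2 = 0.9942 mol.
V = nRT/P = (0.9942 × 8.314 × 346) / (110 × 10³) = 0.0260 m³ = 26.0 L.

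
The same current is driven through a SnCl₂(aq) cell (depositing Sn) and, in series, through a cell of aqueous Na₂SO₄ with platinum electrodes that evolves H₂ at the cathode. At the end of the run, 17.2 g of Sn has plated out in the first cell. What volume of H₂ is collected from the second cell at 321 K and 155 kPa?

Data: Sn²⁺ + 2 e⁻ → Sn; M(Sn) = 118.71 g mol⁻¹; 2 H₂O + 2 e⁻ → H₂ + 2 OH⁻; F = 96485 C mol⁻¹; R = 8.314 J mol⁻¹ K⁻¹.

n(Sn) = 17.2 / 118.71 = 0.1449 mol, so n(e⁻) = 2 × 0.1449 = 0.2898 mol.
The cells are in series, so the same 0.2898 mol of electrons passes through the second cell.
2 H₂O + 2 e⁻ → H₂ + 2 OH⁻ — 2 mol e⁻ per mol H₂, so n(H₂) = 0.2898/2 = 0.1449 mol.
V = nRT/P = (0.1449 × 8.314 × 321) / (155 × 10³) = 0.00249 m³ = 2.49 L.

2.49 L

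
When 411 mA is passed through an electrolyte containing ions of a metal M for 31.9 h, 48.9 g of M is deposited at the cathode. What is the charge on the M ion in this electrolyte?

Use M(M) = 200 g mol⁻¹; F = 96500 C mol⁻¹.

+2

Q = I·t = 0.4110 A × 114840 s = 47200 C, so n(e⁻) = 47200/96500 = 0.4891 mol.
n(M) deposited = 48.9 / 200 = 0.2445 mol.
Electrons per atom = n(e⁻)/n(M) = 0.4891 / 0.2445 = 2.00 ≈ 2, so the ion is M²⁺.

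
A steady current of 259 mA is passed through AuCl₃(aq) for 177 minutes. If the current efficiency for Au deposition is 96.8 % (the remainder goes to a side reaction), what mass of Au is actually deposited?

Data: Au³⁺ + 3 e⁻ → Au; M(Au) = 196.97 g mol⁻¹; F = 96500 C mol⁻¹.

1.81 g

Q = I·t = 0.2590 × 10620 = 2751 C.
n(e⁻) = 2751/96500 = 0.02850 mol; theoretically n(Au) = 0.02850/3 = 0.009501 mol, m_theo = 1.871 g.
At 96.8 % efficiency, m_actual = 0.968 × 1.871 = 1.81 g.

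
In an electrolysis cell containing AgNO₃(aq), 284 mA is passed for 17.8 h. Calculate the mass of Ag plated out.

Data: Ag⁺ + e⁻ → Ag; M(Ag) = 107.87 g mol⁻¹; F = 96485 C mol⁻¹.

Q = I·t = 0.2840 A × 64080 s = 18200 C.
n(e⁻) = Q/F = 18200 / 96485 = 0.1886 mol.
Ag⁺ + e⁻ → Ag, so n(Ag) = n(e⁻)/1 = 0.1886 mol.
m = n·M = 0.1886 × 107.87 = 20.3 g.

20.3 g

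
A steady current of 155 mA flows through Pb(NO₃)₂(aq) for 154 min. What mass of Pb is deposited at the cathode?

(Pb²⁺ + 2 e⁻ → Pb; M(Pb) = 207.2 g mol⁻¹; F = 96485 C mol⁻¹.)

1.54 g

Q = I·t = 0.1550 A × 9240.0 s = 1432 C.
n(e⁻) = Q/F = 1432 / 96485 = 0.01484 mol.
Pb²⁺ + 2 e⁻ → Pb, so n(Pb) = n(e⁻)/2 = 0.007422 mol.
m = n·M = 0.007422 × 207.2 = 1.54 g.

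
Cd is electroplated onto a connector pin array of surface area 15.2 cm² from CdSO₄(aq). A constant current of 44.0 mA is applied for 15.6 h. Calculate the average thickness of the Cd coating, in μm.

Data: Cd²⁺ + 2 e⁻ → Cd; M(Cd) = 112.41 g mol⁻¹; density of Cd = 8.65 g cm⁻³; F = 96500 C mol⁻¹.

109 μm

Q = I·t = 0.04400 × 56160 = 2471 C; n(e⁻) = 0.02561 mol.
n(Cd) = n(e⁻)/2 = 0.01280 mol, so m = 0.01280 × 112.41 = 1.439 g.
Volume = m/ρ = 1.439 / 8.65 = 0.1664 cm³.
Thickness = V/A = 0.1664 / 15.2 = 0.0109 cm = 109 μm.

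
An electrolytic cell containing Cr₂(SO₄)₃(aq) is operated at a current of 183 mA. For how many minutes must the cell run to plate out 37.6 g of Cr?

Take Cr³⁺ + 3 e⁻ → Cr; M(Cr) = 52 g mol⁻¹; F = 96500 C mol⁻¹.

n(Cr) = m/M = 37.6 / 52 = 0.7231 mol.
Each Cr atom requires 3 electrons, so n(e⁻) = 3 × 0.7231 = 2.169 mol.
Q = n(e⁻)·F = 2.169 × 96500 = 209300 C.
t = Q/I = 209300 / 0.1830 A = 1144000 s = 19100 min.

19100 min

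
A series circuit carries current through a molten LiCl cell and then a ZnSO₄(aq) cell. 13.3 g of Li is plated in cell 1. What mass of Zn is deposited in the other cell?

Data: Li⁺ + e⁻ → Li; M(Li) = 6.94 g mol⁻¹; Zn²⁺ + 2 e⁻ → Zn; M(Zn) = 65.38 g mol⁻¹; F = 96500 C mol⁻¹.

62.6 g

n(Li) = 13.3 / 6.94 = 1.916 mol.
Since Li⁺ + e⁻ → Li, n(e⁻) passed = 1 × 1.916 = 1.916 mol.
Cells in series carry the same charge, so the same 1.916 mol of electrons passes through cell 2.
Zn²⁺ + 2 e⁻ → Zn, so n(Zn) = 1.916 / 2 = 0.9582 mol.
m(Zn) = 0.9582 × 65.38 = 62.6 g.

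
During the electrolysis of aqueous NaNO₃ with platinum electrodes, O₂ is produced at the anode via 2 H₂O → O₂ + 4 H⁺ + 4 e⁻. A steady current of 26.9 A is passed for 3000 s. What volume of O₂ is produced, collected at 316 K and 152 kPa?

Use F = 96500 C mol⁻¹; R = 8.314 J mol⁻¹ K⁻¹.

Q = I·t = 26.90 A × 3000.0 s = 80700 C.
n(e⁻) = Q/F = 80700 / 96500 = 0.8363 mol.
4 electrons are transferred per O₂ molecule, so n(O₂) = 0.8363 / 4 = 0.2091 mol.
V = nRT/P = (0.2091 × 8.314 × 316) / (152 × 10³ Pa) = 0.00361 m³ = 3.61 L.

3.61 L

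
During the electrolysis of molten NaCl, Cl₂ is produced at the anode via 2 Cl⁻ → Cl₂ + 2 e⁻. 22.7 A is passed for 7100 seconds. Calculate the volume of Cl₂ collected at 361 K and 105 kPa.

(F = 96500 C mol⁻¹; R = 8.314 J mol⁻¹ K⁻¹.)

23.9 L

Q = I·t = 22.70 A × 7100.0 s = 161200 C.
n(e⁻) = Q/F = 161200 / 96500 = 1.670 mol.
2 electrons are transferred per Cl₂ molecule, so n(Cl₂) = 1.670 / 2 = 0.8351 mol.
V = nRT/P = (0.8351 × 8.314 × 361) / (105 × 10³ Pa) = 0.0239 m³ = 23.9 L.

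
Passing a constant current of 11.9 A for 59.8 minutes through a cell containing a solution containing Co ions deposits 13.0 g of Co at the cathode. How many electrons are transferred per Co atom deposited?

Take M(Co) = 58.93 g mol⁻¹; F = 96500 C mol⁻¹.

2

Q = I·t = 11.90 A × 3588.0 s = 42700 C, so n(e⁻) = 42700/96500 = 0.4425 mol.
n(Co) deposited = 13.0 / 58.93 = 0.2206 mol.
Electrons per atom = n(e⁻)/n(Co) = 0.4425 / 0.2206 = 2.01 ≈ 2, so the ion is Co²⁺.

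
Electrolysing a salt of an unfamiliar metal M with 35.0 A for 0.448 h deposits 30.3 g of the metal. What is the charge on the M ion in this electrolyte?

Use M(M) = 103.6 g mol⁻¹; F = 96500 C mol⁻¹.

Q = I·t = 35.00 A × 1612.8 s = 56450 C, so n(e⁻) = 56450/96500 = 0.5850 mol.
n(M) deposited = 30.3 / 103.6 = 0.2925 mol.
Electrons per atom = n(e⁻)/n(M) = 0.5850 / 0.2925 = 2.00 ≈ 2, so the ion is M²⁺.

+2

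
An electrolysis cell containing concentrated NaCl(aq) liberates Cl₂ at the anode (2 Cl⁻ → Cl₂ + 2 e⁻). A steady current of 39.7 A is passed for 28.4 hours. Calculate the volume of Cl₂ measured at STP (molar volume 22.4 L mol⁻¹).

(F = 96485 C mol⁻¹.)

471 L

Q = I·t = 39.70 A × 102240 s = 4059000 C.
n(e⁻) = Q/F = 4059000 / 96485 = 42.07 mol.
2 electrons are transferred per Cl₂ molecule, so n(Cl₂) = 42.07 / 2 = 21.03 mol.
V = n × V_m = 21.03 × 22.4 = 471 L.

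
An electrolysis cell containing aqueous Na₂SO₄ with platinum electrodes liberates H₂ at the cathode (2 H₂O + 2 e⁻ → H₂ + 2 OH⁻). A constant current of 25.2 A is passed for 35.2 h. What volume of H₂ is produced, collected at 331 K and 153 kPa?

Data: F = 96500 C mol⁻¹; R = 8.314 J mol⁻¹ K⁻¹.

Q = I·t = 25.20 A × 126720 s = 3193000 C.
n(e⁻) = Q/F = 3193000 / 96500 = 33.09 mol.
2 electrons are transferred per H₂ molecule, so n(H₂) = 33.09 / 2 = 16.55 mol.
V = nRT/P = (16.55 × 8.314 × 331) / (153 × 10³ Pa) = 0.298 m³ = 298 L.

298 L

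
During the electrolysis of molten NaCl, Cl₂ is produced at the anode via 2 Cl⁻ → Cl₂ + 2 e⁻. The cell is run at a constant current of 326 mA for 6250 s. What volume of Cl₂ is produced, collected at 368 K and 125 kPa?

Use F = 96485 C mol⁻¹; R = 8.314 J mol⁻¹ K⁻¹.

Q = I·t = 0.3260 A × 6250.0 s = 2038 C.
n(e⁻) = Q/F = 2038 / 96485 = 0.02112 mol.
2 electrons are transferred per Cl₂ molecule, so n(Cl₂) = 0.02112 / 2 = 0.01056 mol.
V = nRT/P = (0.01056 × 8.314 × 368) / (125 × 10³ Pa) = 2.58 × 10⁻⁴ m³ = 0.258 L.

0.258 L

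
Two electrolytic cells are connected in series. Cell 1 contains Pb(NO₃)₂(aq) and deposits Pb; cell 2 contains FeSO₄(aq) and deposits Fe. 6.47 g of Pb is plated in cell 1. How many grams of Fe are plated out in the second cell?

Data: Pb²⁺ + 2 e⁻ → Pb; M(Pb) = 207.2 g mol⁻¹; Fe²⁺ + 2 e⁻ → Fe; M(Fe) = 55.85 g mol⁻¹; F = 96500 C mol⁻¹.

n(Pb) = 6.47 / 207.2 = 0.03123 mol.
Since Pb²⁺ + 2 e⁻ → Pb, n(e⁻) passed = 2 × 0.03123 = 0.06245 mol.
Cells in series carry the same charge, so the same 0.06245 mol of electrons passes through cell 2.
Fe²⁺ + 2 e⁻ → Fe, so n(Fe) = 0.06245 / 2 = 0.03123 mol.
m(Fe) = 0.03123 × 55.85 = 1.74 g.

1.74 g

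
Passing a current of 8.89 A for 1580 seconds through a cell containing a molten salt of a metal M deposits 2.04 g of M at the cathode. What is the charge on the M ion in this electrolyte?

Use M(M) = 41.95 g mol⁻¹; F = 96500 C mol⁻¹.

+3

Q = I·t = 8.890 A × 1580.0 s = 14050 C, so n(e⁻) = 14050/96500 = 0.1456 mol.
n(M) deposited = 2.04 / 41.95 = 0.04863 mol.
Electrons per atom = n(e⁻)/n(M) = 0.1456 / 0.04863 = 2.99 ≈ 3, so the ion is M³⁺.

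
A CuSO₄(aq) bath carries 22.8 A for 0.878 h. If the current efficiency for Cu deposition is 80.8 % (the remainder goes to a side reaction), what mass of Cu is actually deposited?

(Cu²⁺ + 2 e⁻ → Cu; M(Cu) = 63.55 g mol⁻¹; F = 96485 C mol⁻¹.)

Q = I·t = 22.80 × 3160.8 = 72070 C.
n(e⁻) = 72070/96485 = 0.7469 mol; theoretically n(Cu) = 0.7469/2 = 0.3735 mol, m_theo = 23.73 g.
At 80.8 % efficiency, m_actual = 0.808 × 23.73 = 19.2 g.

19.2 g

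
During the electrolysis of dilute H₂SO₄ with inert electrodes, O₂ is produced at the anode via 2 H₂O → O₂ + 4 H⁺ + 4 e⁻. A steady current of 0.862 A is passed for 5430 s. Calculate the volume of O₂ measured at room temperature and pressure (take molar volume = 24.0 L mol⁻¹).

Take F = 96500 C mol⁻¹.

Q = I·t = 0.8620 A × 5430.0 s = 4681 C.
n(e⁻) = Q/F = 4681 / 96500 = 0.04850 mol.
4 electrons are transferred per O₂ molecule, so n(O₂) = 0.04850 / 4 = 0.01213 mol.
V = n × V_m = 0.01213 × 24.0 = 0.291 L.

0.291 L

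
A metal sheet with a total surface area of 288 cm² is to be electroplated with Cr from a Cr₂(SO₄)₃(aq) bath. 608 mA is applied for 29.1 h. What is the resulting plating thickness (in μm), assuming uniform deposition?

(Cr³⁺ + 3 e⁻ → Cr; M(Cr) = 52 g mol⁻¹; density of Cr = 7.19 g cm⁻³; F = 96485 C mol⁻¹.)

55.3 μm

Q = I·t = 0.6080 × 104760 = 63690 C; n(e⁻) = 0.6601 mol.
n(Cr) = n(e⁻)/3 = 0.2200 mol, so m = 0.2200 × 52 = 11.44 g.
Volume = m/ρ = 11.44 / 7.19 = 1.591 cm³.
Thickness = V/A = 1.591 / 288 = 0.00553 cm = 55.3 μm.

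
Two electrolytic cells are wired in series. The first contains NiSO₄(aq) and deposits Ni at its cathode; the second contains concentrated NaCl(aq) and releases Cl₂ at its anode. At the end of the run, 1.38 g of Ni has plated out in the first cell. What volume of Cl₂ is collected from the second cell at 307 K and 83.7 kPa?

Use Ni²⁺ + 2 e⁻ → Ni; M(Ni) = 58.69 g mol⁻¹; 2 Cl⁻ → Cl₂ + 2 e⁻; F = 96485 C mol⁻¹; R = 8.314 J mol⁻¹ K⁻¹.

0.717 L

n(Ni) = 1.38 / 58.69 = 0.02351 mol, so n(e⁻) = 2 × 0.02351 = 0.04703 mol.
The cells are in series, so the same 0.04703 mol of electrons passes through the second cell.
2 Cl⁻ → Cl₂ + 2 e⁻ — 2 mol e⁻ per mol Cl₂, so n(Cl₂) = 0.04703/2 = 0.02351 mol.
V = nRT/P = (0.02351 × 8.314 × 307) / (83.7 × 10³) = 7.17 × 10⁻⁴ m³ = 0.717 L.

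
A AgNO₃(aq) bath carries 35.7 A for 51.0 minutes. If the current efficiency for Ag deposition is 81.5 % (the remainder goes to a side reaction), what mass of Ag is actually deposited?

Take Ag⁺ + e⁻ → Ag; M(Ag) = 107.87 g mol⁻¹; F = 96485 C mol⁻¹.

99.5 g

Q = I·t = 35.70 × 3060.0 = 109200 C.
n(e⁻) = 109200/96485 = 1.132 mol; theoretically n(Ag) = 1.132/1 = 1.132 mol, m_theo = 122.1 g.
At 81.5 % efficiency, m_actual = 0.815 × 122.1 = 99.5 g.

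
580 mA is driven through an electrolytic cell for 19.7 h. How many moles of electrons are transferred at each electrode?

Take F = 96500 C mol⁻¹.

Q = I·t = 0.5800 A × 70920 s = 41130 C.
n(e⁻) = Q/F = 41130 / 96500 = 0.426 mol.

0.426 mol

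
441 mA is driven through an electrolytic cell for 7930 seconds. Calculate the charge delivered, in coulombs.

3500 C

Q = I·t = 0.4410 A × 7930.0 s = 3500 C.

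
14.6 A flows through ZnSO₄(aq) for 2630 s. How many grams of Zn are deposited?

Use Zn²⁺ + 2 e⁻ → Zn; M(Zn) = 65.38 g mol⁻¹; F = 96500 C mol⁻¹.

Q = I·t = 14.60 A × 2630.0 s = 38400 C.
n(e⁻) = Q/F = 38400 / 96500 = 0.3979 mol.
Zn²⁺ + 2 e⁻ → Zn, so n(Zn) = n(e⁻)/2 = 0.1990 mol.
m = n·M = 0.1990 × 65.38 = 13.0 g.

13.0 g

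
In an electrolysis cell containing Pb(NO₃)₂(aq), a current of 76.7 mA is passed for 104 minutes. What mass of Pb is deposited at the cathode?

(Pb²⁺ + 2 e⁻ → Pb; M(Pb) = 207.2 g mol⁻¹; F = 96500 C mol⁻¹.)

0.514 g

Q = I·t = 0.07670 A × 6240.0 s = 478.6 C.
n(e⁻) = Q/F = 478.6 / 96500 = 0.004960 mol.
Pb²⁺ + 2 e⁻ → Pb, so n(Pb) = n(e⁻)/2 = 0.002480 mol.
m = n·M = 0.002480 × 207.2 = 0.514 g.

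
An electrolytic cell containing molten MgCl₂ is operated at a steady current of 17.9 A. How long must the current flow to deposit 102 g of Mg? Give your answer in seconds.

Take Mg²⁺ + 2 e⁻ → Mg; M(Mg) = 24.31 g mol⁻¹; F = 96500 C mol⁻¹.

n(Mg) = m/M = 102 / 24.31 = 4.196 mol.
Each Mg atom requires 2 electrons, so n(e⁻) = 2 × 4.196 = 8.392 mol.
Q = n(e⁻)·F = 8.392 × 96500 = 809800 C.
t = Q/I = 809800 / 17.90 A = 45240 s.

45200 s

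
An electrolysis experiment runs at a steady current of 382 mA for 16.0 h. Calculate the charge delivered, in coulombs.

22000 C

Q = I·t = 0.3820 A × 57600 s = 22000 C.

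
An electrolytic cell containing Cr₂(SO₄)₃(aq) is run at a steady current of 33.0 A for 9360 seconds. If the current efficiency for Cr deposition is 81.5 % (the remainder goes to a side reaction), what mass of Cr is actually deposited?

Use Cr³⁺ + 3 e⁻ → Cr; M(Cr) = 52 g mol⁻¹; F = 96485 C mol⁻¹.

Q = I·t = 33.00 × 9360.0 = 308900 C.
n(e⁻) = 308900/96485 = 3.201 mol; theoretically n(Cr) = 3.201/3 = 1.067 mol, m_theo = 55.49 g.
At 81.5 % efficiency, m_actual = 0.815 × 55.49 = 45.2 g.

45.2 g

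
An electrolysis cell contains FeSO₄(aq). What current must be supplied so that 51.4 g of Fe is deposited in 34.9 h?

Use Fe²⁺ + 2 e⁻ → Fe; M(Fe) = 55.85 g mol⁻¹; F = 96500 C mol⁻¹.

1.41 A

n(Fe) = 51.4 / 55.85 = 0.9203 mol.
n(e⁻) = 2 × 0.9203 = 1.841 mol.
Q = n(e⁻)·F = 1.841 × 96500 = 177600 C.
I = Q/t = 177600 / 125640 s = 1.41 A.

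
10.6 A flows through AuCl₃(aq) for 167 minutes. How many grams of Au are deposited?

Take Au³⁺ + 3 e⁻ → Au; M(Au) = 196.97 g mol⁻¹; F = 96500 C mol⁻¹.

72.3 g

Q = I·t = 10.60 A × 10020 s = 106200 C.
n(e⁻) = Q/F = 106200 / 96500 = 1.101 mol.
Au³⁺ + 3 e⁻ → Au, so n(Au) = n(e⁻)/3 = 0.3669 mol.
m = n·M = 0.3669 × 196.97 = 72.3 g.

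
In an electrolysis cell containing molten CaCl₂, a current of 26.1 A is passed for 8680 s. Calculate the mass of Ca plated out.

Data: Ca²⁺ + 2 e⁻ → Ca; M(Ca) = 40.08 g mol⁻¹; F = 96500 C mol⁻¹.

47.0 g

Q = I·t = 26.10 A × 8680.0 s = 226500 C.
n(e⁻) = Q/F = 226500 / 96500 = 2.348 mol.
Ca²⁺ + 2 e⁻ → Ca, so n(Ca) = n(e⁻)/2 = 1.174 mol.
m = n·M = 1.174 × 40.08 = 47.0 g.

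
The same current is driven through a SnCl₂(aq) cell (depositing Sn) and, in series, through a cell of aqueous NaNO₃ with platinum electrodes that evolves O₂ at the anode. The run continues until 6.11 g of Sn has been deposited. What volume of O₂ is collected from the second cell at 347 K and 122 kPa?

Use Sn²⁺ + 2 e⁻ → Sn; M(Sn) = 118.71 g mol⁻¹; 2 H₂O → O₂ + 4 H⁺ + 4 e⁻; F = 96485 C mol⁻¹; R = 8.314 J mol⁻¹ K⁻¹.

0.609 L

n(Sn) = 6.11 / 118.71 = 0.05147 mol, so n(e⁻) = 2 × 0.05147 = 0.1029 mol.
The cells are in series, so the same 0.1029 mol of electrons passes through the second cell.
2 H₂O → O₂ + 4 H⁺ + 4 e⁻ — 4 mol e⁻ per mol O₂, so n(O₂) = 0.1029/4 = 0.02573 mol.
V = nRT/P = (0.02573 × 8.314 × 347) / (122 × 10³) = 6.09 × 10⁻⁴ m³ = 0.609 L.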